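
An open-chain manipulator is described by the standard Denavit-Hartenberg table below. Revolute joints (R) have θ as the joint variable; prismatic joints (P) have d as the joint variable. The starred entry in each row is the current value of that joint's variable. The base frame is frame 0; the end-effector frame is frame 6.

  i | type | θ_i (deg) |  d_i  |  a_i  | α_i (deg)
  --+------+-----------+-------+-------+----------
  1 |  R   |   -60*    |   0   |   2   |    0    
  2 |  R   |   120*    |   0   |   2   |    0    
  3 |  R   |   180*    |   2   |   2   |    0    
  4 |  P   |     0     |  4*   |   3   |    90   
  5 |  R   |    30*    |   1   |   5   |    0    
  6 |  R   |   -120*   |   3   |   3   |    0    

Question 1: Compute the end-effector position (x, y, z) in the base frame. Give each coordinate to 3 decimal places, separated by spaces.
-6.129 -6.080 5.500

after link 1: o_1 = (1.0000, -1.7321, 0.0000)
after link 2: o_2 = (2.0000, 0.0000, 0.0000)
after link 3: o_3 = (1.0000, -1.7321, 2.0000)
after link 4: o_4 = (-0.5000, -4.3301, 6.0000)
after link 5: o_5 = (-3.5311, -7.5801, 8.5000)
after link 6: o_6 = (-6.1292, -6.0801, 5.5000)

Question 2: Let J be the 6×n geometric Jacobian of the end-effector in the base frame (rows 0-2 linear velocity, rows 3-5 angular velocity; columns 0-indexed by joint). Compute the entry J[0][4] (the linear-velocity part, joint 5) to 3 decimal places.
axis z_4 = (-0.8660,0.5000,0.0000); lever o_n−o_4 = (-5.6292,-1.7500,-0.5000)
cross product → J_v[:, 4] = (-0.2500,-0.4330,4.3301)
J_ω[:, 4] = z_4
entry J[0][4] = -0.2500

-0.250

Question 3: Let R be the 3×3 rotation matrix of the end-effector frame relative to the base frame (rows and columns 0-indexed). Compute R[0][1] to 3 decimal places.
End-effector y-axis (col 1 of R) = (-0.5000,-0.8660,0.0000)
R[0][1] = -0.5000

-0.500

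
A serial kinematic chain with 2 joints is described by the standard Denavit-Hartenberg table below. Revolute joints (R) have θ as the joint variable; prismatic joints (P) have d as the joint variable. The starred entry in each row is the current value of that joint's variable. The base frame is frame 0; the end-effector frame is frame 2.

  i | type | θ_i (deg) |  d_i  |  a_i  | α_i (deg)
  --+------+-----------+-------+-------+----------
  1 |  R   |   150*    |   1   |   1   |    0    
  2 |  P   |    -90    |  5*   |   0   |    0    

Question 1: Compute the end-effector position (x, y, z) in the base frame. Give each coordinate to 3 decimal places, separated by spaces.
-0.866 0.500 6.000

after link 1: o_1 = (-0.8660, 0.5000, 1.0000)
after link 2: o_2 = (-0.8660, 0.5000, 6.0000)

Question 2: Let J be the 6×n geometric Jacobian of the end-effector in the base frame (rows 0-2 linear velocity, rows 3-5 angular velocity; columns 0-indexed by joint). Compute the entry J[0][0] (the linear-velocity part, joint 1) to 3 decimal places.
-0.500

axis z_0 = ẑ; lever o_n−o_0 = (-0.8660,0.5000,6.0000)
cross product → J_v[:, 0] = (-0.5000,-0.8660,0.0000)
J_ω[:, 0] = z_0
entry J[0][0] = -0.5000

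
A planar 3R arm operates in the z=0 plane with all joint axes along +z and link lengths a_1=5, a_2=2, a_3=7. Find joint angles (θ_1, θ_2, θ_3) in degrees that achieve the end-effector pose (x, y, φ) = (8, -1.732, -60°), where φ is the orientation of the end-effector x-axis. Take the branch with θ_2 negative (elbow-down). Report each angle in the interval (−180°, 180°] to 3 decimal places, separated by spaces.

wrist centre = target − a_3·(cos φ, sin φ) = (4.5000, 4.3302)
cos θ_2 = (39.0004−5²−2²)/(2·5·2) = 0.5000; θ_2 = -59.9985° (elbow-down)
β = atan2(4.3302,4.5000) = 43.8982°; ψ = atan2(-1.7320,6.0000) = -16.1018°
θ_1 = β − ψ = 60.0000°
θ_3 = φ − θ_1 − θ_2 = -60.0015° (wrapped to (-180°,180°])

60.000 -59.999 -60.001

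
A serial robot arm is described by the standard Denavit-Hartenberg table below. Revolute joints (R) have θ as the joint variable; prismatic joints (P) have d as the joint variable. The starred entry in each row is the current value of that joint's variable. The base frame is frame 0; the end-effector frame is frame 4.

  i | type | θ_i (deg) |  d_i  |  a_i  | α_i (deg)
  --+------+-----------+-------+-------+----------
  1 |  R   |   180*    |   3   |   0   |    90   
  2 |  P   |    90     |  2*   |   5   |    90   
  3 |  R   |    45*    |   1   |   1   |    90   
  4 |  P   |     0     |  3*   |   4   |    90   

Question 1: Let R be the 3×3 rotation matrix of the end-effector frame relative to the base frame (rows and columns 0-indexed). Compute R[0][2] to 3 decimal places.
1.000

End-effector z-axis (col 2 of R) = (1.0000,-0.0000,0.0000)
R[0][2] = 1.0000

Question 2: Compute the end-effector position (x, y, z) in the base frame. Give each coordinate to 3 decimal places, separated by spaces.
after link 1: o_1 = (0.0000, 0.0000, 3.0000)
after link 2: o_2 = (-0.0000, 2.0000, 8.0000)
after link 3: o_3 = (-1.0000, 2.7071, 8.7071)
after link 4: o_4 = (-1.0000, 3.4142, 13.6569)

-1.000 3.414 13.657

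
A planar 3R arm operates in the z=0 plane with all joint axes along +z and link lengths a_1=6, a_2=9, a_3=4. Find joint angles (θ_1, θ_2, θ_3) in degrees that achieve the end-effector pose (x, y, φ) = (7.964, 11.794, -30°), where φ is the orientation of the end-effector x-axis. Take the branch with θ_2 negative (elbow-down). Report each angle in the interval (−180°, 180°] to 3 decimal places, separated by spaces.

90.005 -30.008 -89.997

wrist centre = target − a_3·(cos φ, sin φ) = (4.4999, 13.7940)
cos θ_2 = (210.5235−6²−9²)/(2·6·9) = 0.8660; θ_2 = -30.0077° (elbow-down)
β = atan2(13.7940,4.4999) = 71.9326°; ψ = atan2(-4.5010,13.7936) = -18.0722°
θ_1 = β − ψ = 90.0048°
θ_3 = φ − θ_1 − θ_2 = -89.9971° (wrapped to (-180°,180°])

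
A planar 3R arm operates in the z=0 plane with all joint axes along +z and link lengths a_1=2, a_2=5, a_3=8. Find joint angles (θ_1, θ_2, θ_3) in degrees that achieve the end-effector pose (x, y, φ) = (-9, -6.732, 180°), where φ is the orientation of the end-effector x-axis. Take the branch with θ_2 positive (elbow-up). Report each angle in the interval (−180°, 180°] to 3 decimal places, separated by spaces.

wrist centre = target − a_3·(cos φ, sin φ) = (-1.0000, -6.7320)
cos θ_2 = (46.3198−2²−5²)/(2·2·5) = 0.8660; θ_2 = 30.0039° (elbow-up)
β = atan2(-6.7320,-1.0000) = -98.4492°; ψ = atan2(2.5003,6.3300) = 21.5537°
θ_1 = β − ψ = -120.0029°
θ_3 = φ − θ_1 − θ_2 = -90.0010° (wrapped to (-180°,180°])

-120.003 30.004 -90.001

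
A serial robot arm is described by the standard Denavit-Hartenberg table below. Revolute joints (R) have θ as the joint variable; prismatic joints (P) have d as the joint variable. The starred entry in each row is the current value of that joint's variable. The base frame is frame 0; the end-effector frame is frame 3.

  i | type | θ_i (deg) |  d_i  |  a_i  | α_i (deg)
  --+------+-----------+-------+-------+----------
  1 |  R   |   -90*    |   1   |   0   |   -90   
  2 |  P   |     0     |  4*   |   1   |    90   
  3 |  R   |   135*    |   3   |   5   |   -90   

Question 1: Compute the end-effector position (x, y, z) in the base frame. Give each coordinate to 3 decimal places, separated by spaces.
after link 1: o_1 = (0.0000, 0.0000, 1.0000)
after link 2: o_2 = (4.0000, -1.0000, 1.0000)
after link 3: o_3 = (7.5355, 2.5355, 4.0000)

7.536 2.536 4.000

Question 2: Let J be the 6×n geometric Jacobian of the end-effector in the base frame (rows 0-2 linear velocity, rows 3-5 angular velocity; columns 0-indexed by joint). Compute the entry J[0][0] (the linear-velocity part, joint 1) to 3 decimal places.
-2.536

axis z_0 = ẑ; lever o_n−o_0 = (7.5355,2.5355,4.0000)
cross product → J_v[:, 0] = (-2.5355,7.5355,0.0000)
J_ω[:, 0] = z_0
entry J[0][0] = -2.5355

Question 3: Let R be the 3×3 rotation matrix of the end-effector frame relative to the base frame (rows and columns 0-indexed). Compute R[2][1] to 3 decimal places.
End-effector y-axis (col 1 of R) = (-0.0000,0.0000,-1.0000)
R[2][1] = -1.0000

-1.000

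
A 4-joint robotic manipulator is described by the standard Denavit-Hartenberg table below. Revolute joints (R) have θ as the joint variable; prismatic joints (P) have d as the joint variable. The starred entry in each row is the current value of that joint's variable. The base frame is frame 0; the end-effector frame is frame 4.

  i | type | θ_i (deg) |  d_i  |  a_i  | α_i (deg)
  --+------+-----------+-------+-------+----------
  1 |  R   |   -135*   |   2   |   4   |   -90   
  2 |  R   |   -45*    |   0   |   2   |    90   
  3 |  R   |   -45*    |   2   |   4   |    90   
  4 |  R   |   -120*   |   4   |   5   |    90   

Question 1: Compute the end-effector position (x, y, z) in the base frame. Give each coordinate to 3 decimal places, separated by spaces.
after link 1: o_1 = (-2.8284, -2.8284, 2.0000)
after link 2: o_2 = (-3.8284, -3.8284, 3.4142)
after link 3: o_3 = (-6.2426, -2.2426, 6.8284)
after link 4: o_4 = (-6.8596, -1.3596, 0.5166)

-6.860 -1.360 0.517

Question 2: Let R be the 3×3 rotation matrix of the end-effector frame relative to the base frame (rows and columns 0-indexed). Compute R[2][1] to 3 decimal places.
End-effector y-axis (col 1 of R) = (-0.1464,0.8536,-0.5000)
R[2][1] = -0.5000

-0.500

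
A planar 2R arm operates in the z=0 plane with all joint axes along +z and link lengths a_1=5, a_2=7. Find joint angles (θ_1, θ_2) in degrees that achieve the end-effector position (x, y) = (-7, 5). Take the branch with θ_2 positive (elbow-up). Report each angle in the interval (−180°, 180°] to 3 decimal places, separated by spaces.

cos θ_2 = (74.0000−5²−7²)/(2·5·7) = 0.0000; θ_2 = 90.0000° (elbow-up)
β = atan2(5.0000,-7.0000) = 144.4623°; ψ = atan2(7.0000,5.0000) = 54.4623°
θ_1 = β − ψ = 90.0000°

90.000 90.000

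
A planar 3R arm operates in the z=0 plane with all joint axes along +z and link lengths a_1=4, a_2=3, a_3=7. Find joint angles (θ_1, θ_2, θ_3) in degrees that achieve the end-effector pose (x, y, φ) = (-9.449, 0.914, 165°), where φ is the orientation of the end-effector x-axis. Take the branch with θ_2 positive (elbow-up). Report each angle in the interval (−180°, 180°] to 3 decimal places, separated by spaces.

wrist centre = target − a_3·(cos φ, sin φ) = (-2.6875, -0.8977)
cos θ_2 = (8.0287−4²−3²)/(2·4·3) = -0.7071; θ_2 = 135.0025° (elbow-up)
β = atan2(-0.8977,-2.6875) = -161.5287°; ψ = atan2(2.1212,1.8786) = 48.4715°
θ_1 = β − ψ = -210.0002°
θ_3 = φ − θ_1 − θ_2 = -120.0023° (wrapped to (-180°,180°])

150.000 135.003 -120.002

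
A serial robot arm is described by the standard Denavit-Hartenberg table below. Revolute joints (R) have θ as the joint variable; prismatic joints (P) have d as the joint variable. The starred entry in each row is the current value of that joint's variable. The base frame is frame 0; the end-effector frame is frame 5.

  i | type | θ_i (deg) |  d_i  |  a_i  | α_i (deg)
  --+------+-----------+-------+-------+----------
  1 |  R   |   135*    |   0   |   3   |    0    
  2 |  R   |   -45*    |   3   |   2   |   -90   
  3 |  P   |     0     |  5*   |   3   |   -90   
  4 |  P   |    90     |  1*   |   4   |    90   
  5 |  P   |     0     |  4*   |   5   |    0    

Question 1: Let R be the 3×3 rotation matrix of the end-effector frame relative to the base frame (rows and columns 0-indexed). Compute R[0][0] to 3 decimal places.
1.000

End-effector x-axis (col 0 of R) = (1.0000,0.0000,-0.0000)
R[0][0] = 1.0000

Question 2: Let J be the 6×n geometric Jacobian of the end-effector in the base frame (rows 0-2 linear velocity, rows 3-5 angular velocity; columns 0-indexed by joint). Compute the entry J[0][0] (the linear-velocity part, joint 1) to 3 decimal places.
axis z_0 = ẑ; lever o_n−o_0 = (1.8787,11.1213,2.0000)
cross product → J_v[:, 0] = (-11.1213,1.8787,0.0000)
J_ω[:, 0] = z_0
entry J[0][0] = -11.1213

-11.121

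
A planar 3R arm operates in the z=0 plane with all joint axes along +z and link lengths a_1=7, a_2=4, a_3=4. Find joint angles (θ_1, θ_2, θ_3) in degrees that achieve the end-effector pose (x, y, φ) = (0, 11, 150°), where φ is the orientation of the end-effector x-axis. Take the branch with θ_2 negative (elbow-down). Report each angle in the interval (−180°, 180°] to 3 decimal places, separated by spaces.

90.000 -60.000 120.000

wrist centre = target − a_3·(cos φ, sin φ) = (3.4641, 9.0000)
cos θ_2 = (93.0000−7²−4²)/(2·7·4) = 0.5000; θ_2 = -60.0000° (elbow-down)
β = atan2(9.0000,3.4641) = 68.9483°; ψ = atan2(-3.4641,9.0000) = -21.0517°
θ_1 = β − ψ = 90.0000°
θ_3 = φ − θ_1 − θ_2 = 120.0000° (wrapped to (-180°,180°])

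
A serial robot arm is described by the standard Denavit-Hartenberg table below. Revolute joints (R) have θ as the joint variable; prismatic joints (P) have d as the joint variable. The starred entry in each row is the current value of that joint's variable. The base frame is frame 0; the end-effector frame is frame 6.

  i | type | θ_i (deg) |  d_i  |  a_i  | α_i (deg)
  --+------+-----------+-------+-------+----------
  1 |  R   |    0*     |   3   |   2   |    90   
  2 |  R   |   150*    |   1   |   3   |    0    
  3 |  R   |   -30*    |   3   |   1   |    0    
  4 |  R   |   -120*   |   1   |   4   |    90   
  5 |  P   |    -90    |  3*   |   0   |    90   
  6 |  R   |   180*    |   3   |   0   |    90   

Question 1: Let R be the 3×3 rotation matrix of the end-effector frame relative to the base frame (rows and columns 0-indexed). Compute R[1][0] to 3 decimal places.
End-effector x-axis (col 0 of R) = (-0.0000,-1.0000,-0.0000)
R[1][0] = -1.0000

-1.000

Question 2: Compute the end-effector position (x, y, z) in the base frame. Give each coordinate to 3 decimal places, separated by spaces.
after link 1: o_1 = (2.0000, 0.0000, 3.0000)
after link 2: o_2 = (-0.5981, -1.0000, 4.5000)
after link 3: o_3 = (-1.0981, -4.0000, 5.3660)
after link 4: o_4 = (2.9019, -5.0000, 5.3660)
after link 5: o_5 = (2.9019, -5.0000, 2.3660)
after link 6: o_6 = (-0.0981, -5.0000, 2.3660)

-0.098 -5.000 2.366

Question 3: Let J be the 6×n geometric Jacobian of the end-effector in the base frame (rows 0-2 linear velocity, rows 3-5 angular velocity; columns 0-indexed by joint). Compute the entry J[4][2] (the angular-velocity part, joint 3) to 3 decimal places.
-1.000

axis z_2 = (0.0000,-1.0000,0.0000); lever o_n−o_2 = (0.5000,-4.0000,-2.1340)
cross product → J_v[:, 2] = (2.1340,0.0000,0.5000)
J_ω[:, 2] = z_2
entry J[4][2] = -1.0000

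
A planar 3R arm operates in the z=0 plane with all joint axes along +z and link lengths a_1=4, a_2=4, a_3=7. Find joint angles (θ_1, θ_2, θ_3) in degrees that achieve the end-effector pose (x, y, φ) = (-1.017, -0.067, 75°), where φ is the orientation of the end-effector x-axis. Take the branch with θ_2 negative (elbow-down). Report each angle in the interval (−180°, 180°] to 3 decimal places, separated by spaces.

-90.005 -44.994 -150.001

wrist centre = target − a_3·(cos φ, sin φ) = (-2.8287, -6.8285)
cos θ_2 = (54.6299−4²−4²)/(2·4·4) = 0.7072; θ_2 = -44.9938° (elbow-down)
β = atan2(-6.8285,-2.8287) = -112.5020°; ψ = atan2(-2.8281,6.8287) = -22.4969°
θ_1 = β − ψ = -90.0052°
θ_3 = φ − θ_1 − θ_2 = -150.0011° (wrapped to (-180°,180°])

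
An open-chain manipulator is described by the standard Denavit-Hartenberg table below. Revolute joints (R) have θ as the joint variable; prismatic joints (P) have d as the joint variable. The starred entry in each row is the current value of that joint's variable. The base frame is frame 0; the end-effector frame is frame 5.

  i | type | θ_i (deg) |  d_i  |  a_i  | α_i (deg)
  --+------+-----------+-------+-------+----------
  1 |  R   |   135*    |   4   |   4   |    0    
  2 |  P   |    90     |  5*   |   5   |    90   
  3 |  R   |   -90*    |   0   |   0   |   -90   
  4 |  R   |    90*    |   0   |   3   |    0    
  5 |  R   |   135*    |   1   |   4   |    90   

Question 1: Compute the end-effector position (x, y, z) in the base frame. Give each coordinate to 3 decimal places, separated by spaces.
after link 1: o_1 = (-2.8284, 2.8284, 4.0000)
after link 2: o_2 = (-6.3640, -0.7071, 9.0000)
after link 3: o_3 = (-6.3640, -0.7071, 9.0000)
after link 4: o_4 = (-4.2426, -2.8284, 9.0000)
after link 5: o_5 = (-6.9497, -1.5355, 11.8284)

-6.950 -1.536 11.828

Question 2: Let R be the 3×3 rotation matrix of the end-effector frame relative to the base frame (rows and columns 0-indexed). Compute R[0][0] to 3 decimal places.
-0.500

End-effector x-axis (col 0 of R) = (-0.5000,0.5000,0.7071)
R[0][0] = -0.5000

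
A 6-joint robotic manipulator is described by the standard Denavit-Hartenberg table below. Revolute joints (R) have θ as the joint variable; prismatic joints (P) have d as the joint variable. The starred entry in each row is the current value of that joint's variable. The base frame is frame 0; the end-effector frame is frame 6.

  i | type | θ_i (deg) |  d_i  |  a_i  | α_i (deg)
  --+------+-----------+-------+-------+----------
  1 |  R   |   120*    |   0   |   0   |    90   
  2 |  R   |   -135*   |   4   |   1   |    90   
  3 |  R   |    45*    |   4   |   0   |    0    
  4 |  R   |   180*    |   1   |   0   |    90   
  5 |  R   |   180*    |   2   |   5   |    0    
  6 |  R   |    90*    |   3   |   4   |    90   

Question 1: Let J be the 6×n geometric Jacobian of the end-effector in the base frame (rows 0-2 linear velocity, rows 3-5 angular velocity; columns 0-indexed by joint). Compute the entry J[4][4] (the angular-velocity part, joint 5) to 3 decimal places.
axis z_4 = (0.3624,0.7866,0.5000); lever o_n−o_4 = (4.7095,5.9850,-2.8284)
cross product → J_v[:, 4] = (-5.2173,3.3797,-1.5355)
J_ω[:, 4] = z_4
entry J[4][4] = 0.7866

0.787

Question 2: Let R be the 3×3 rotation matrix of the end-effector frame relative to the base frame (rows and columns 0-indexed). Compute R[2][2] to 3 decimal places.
-0.500

End-effector z-axis (col 2 of R) = (0.8624,-0.0795,-0.5000)
R[2][2] = -0.5000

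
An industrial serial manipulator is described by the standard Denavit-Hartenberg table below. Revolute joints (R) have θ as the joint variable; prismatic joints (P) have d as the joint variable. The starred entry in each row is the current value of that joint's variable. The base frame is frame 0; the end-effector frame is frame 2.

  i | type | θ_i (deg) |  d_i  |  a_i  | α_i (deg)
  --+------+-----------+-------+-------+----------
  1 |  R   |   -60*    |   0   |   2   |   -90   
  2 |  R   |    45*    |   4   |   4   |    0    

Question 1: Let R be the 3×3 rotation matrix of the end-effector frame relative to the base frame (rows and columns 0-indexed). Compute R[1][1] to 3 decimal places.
End-effector y-axis (col 1 of R) = (-0.3536,0.6124,-0.7071)
R[1][1] = 0.6124

0.612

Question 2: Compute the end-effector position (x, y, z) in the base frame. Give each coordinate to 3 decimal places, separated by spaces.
5.878 -2.182 -2.828

after link 1: o_1 = (1.0000, -1.7321, 0.0000)
after link 2: o_2 = (5.8783, -2.1815, -2.8284)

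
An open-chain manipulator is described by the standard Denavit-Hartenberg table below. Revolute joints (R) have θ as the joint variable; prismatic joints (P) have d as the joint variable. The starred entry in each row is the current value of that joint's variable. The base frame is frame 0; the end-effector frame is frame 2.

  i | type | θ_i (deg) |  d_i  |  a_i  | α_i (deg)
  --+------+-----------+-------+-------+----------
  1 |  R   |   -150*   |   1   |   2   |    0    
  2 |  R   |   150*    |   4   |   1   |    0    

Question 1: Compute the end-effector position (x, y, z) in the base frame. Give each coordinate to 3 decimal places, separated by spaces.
-0.732 -1.000 5.000

after link 1: o_1 = (-1.7321, -1.0000, 1.0000)
after link 2: o_2 = (-0.7321, -1.0000, 5.0000)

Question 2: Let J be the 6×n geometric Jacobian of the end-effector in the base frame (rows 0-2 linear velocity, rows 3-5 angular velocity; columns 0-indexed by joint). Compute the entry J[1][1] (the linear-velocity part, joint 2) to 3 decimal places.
1.000

axis z_1 = (0.0000,0.0000,1.0000); lever o_n−o_1 = (1.0000,0.0000,4.0000)
cross product → J_v[:, 1] = (0.0000,1.0000,0.0000)
J_ω[:, 1] = z_1
entry J[1][1] = 1.0000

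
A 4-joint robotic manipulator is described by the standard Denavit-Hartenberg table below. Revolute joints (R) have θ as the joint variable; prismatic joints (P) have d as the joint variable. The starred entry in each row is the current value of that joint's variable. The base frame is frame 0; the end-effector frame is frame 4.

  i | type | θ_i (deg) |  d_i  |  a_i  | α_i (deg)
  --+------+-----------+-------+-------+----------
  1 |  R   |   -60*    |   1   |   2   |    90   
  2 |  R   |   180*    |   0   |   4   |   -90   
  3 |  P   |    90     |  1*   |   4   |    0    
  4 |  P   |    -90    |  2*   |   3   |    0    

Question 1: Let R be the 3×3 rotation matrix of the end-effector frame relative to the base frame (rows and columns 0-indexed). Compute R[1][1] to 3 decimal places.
0.500

End-effector y-axis (col 1 of R) = (0.8660,0.5000,-0.0000)
R[1][1] = 0.5000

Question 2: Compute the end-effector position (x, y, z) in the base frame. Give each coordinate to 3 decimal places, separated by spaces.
0.964 6.330 -2.000

after link 1: o_1 = (1.0000, -1.7321, 1.0000)
after link 2: o_2 = (-1.0000, 1.7321, 1.0000)
after link 3: o_3 = (2.4641, 3.7321, -0.0000)
after link 4: o_4 = (0.9641, 6.3301, -2.0000)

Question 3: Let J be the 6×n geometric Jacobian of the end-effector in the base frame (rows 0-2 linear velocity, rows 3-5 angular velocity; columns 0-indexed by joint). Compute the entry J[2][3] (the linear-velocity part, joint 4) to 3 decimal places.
prismatic axis z_3 = (-0.0000,0.0000,-1.0000)
J_v[:, 3] = z_3; J_ω[:, 3] = (0,0,0)
entry J[2][3] = -1.0000

-1.000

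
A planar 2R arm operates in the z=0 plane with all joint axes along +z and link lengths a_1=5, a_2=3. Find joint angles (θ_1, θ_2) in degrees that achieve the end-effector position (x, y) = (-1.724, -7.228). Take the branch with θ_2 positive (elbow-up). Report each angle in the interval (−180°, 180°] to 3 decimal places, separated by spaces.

cos θ_2 = (55.2162−5²−3²)/(2·5·3) = 0.7072; θ_2 = 44.9920° (elbow-up)
β = atan2(-7.2280,-1.7240) = -103.4154°; ψ = atan2(2.1210,7.1216) = 16.5851°
θ_1 = β − ψ = -120.0004°

-120.000 44.992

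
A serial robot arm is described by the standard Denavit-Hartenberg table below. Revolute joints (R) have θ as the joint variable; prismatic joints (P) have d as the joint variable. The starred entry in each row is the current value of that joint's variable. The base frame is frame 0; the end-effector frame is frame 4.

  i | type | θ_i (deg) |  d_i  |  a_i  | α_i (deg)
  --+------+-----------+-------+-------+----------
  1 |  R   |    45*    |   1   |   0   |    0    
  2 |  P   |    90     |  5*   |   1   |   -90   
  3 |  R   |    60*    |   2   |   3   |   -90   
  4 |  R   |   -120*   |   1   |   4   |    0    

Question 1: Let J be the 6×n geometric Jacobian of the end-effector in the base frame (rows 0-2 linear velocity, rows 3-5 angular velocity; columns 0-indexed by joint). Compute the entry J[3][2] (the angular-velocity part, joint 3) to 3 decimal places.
axis z_2 = (-0.7071,-0.7071,0.0000); lever o_n−o_2 = (-3.6049,-4.1225,-1.3660)
cross product → J_v[:, 2] = (0.9659,-0.9659,0.3660)
J_ω[:, 2] = z_2
entry J[3][2] = -0.7071

-0.707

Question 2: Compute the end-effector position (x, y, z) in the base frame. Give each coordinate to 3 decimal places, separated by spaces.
after link 1: o_1 = (0.0000, 0.0000, 1.0000)
after link 2: o_2 = (-0.7071, 0.7071, 6.0000)
after link 3: o_3 = (-3.1820, 0.3536, 3.4019)
after link 4: o_4 = (-4.3120, -3.4154, 4.6340)

-4.312 -3.415 4.634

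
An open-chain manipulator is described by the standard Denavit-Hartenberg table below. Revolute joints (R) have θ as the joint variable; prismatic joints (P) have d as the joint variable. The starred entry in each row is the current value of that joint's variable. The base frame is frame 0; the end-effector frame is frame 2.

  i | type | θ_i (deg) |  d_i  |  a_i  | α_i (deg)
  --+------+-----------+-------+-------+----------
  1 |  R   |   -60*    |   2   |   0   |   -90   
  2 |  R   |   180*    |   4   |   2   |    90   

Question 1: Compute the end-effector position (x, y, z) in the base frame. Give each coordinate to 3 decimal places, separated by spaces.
after link 1: o_1 = (0.0000, 0.0000, 2.0000)
after link 2: o_2 = (2.4641, 3.7321, 2.0000)

2.464 3.732 2.000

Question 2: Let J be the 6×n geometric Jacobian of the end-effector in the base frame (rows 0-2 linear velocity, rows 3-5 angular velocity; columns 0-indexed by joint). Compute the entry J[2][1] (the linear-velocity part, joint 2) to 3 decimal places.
2.000

axis z_1 = (0.8660,0.5000,0.0000); lever o_n−o_1 = (2.4641,3.7321,0.0000)
cross product → J_v[:, 1] = (-0.0000,0.0000,2.0000)
J_ω[:, 1] = z_1
entry J[2][1] = 2.0000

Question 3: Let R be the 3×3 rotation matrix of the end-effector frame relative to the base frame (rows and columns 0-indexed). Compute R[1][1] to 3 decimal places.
0.500

End-effector y-axis (col 1 of R) = (0.8660,0.5000,0.0000)
R[1][1] = 0.5000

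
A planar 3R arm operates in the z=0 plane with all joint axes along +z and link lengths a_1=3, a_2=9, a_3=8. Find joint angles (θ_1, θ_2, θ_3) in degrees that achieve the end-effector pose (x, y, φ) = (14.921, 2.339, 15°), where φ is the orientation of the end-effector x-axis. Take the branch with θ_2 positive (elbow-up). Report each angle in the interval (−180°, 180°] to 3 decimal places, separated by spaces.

wrist centre = target − a_3·(cos φ, sin φ) = (7.1936, 0.2684)
cos θ_2 = (51.8198−3²−9²)/(2·3·9) = -0.7070; θ_2 = 134.9946° (elbow-up)
β = atan2(0.2684,7.1936) = 2.1371°; ψ = atan2(6.3646,-3.3634) = 117.8542°
θ_1 = β − ψ = -115.7171°
θ_3 = φ − θ_1 − θ_2 = -4.2775° (wrapped to (-180°,180°])

-115.717 134.995 -4.277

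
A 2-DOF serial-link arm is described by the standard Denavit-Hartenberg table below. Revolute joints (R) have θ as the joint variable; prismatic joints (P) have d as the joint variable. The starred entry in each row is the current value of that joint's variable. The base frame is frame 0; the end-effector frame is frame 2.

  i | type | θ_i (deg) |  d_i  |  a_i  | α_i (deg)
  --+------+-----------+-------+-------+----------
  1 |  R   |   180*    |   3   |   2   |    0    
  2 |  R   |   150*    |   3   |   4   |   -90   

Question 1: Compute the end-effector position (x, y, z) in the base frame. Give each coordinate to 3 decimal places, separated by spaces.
after link 1: o_1 = (-2.0000, 0.0000, 3.0000)
after link 2: o_2 = (1.4641, -2.0000, 6.0000)

1.464 -2.000 6.000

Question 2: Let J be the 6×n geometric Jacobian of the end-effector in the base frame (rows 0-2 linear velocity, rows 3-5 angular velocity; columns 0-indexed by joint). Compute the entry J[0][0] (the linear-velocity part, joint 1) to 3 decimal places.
2.000

axis z_0 = ẑ; lever o_n−o_0 = (1.4641,-2.0000,6.0000)
cross product → J_v[:, 0] = (2.0000,1.4641,-0.0000)
J_ω[:, 0] = z_0
entry J[0][0] = 2.0000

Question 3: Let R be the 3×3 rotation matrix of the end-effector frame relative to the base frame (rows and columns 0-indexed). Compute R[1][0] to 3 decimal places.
End-effector x-axis (col 0 of R) = (0.8660,-0.5000,0.0000)
R[1][0] = -0.5000

-0.500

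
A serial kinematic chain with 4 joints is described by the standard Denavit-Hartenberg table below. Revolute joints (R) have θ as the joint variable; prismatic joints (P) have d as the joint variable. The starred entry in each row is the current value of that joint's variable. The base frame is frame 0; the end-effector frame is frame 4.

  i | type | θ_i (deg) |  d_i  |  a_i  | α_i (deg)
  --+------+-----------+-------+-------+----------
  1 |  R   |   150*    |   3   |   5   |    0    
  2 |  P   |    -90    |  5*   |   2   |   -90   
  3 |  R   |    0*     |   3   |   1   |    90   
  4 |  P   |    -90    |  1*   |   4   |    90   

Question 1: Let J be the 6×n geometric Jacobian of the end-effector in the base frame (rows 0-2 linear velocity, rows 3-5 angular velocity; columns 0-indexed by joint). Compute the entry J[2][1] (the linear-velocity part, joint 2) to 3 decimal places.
1.000

prismatic axis z_1 = (0.0000,0.0000,1.0000)
J_v[:, 1] = z_1; J_ω[:, 1] = (0,0,0)
entry J[2][1] = 1.0000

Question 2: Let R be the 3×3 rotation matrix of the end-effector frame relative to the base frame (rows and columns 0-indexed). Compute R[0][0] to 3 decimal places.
End-effector x-axis (col 0 of R) = (0.8660,-0.5000,0.0000)
R[0][0] = 0.8660

0.866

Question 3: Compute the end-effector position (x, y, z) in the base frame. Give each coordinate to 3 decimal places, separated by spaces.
-1.964 4.598 9.000

after link 1: o_1 = (-4.3301, 2.5000, 3.0000)
after link 2: o_2 = (-3.3301, 4.2321, 8.0000)
after link 3: o_3 = (-5.4282, 6.5981, 8.0000)
after link 4: o_4 = (-1.9641, 4.5981, 9.0000)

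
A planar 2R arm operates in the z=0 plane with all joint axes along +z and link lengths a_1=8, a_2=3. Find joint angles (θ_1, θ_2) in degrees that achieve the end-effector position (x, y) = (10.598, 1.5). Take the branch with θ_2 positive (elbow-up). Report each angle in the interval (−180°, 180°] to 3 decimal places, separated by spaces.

cos θ_2 = (114.5676−8²−3²)/(2·8·3) = 0.8660; θ_2 = 30.0039° (elbow-up)
β = atan2(1.5000,10.5980) = 8.0559°; ψ = atan2(1.5002,10.5980) = 8.0569°
θ_1 = β − ψ = -0.0009°

-0.001 30.004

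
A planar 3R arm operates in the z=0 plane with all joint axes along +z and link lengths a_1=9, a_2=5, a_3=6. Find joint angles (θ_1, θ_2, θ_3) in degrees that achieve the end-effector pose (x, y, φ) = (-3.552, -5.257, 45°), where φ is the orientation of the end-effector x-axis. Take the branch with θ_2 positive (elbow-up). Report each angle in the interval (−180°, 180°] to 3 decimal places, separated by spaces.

wrist centre = target − a_3·(cos φ, sin φ) = (-7.7946, -9.4996)
cos θ_2 = (150.9996−9²−5²)/(2·9·5) = 0.5000; θ_2 = 60.0003° (elbow-up)
β = atan2(-9.4996,-7.7946) = -129.3695°; ψ = atan2(4.3301,11.5000) = 20.6331°
θ_1 = β − ψ = -150.0026°
θ_3 = φ − θ_1 − θ_2 = 135.0023° (wrapped to (-180°,180°])

-150.003 60.000 135.002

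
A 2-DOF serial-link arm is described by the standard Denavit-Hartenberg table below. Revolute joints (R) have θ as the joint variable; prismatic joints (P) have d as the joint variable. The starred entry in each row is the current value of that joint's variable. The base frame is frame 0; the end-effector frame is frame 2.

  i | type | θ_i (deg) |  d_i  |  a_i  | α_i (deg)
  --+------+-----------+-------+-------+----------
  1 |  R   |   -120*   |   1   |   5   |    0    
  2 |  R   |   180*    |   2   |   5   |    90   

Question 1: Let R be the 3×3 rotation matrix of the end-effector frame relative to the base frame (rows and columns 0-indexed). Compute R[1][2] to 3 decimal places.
End-effector z-axis (col 2 of R) = (0.8660,-0.5000,0.0000)
R[1][2] = -0.5000

-0.500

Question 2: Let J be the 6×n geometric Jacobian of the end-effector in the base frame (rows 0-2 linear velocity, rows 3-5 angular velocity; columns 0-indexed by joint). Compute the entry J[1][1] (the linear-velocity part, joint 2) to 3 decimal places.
2.500

axis z_1 = (0.0000,0.0000,1.0000); lever o_n−o_1 = (2.5000,4.3301,2.0000)
cross product → J_v[:, 1] = (-4.3301,2.5000,0.0000)
J_ω[:, 1] = z_1
entry J[1][1] = 2.5000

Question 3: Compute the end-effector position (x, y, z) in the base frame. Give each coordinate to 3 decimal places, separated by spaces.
after link 1: o_1 = (-2.5000, -4.3301, 1.0000)
after link 2: o_2 = (0.0000, -0.0000, 3.0000)

0.000 -0.000 3.000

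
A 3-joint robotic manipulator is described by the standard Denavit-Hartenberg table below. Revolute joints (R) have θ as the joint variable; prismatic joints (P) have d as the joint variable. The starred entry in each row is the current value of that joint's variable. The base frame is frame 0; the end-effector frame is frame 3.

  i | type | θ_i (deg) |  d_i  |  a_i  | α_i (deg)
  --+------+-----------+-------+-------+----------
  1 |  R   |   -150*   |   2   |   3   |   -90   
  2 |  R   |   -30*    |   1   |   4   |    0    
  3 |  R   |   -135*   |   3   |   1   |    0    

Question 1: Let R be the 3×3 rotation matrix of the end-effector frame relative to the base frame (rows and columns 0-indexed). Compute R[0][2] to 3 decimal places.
0.500

End-effector z-axis (col 2 of R) = (0.5000,-0.8660,0.0000)
R[0][2] = 0.5000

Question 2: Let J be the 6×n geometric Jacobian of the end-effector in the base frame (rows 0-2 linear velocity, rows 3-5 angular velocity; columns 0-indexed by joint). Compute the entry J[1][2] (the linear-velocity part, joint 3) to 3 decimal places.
-0.129

axis z_2 = (0.5000,-0.8660,0.0000); lever o_n−o_2 = (2.3365,-2.1151,0.2588)
cross product → J_v[:, 2] = (-0.2241,-0.1294,0.9659)
J_ω[:, 2] = z_2
entry J[1][2] = -0.1294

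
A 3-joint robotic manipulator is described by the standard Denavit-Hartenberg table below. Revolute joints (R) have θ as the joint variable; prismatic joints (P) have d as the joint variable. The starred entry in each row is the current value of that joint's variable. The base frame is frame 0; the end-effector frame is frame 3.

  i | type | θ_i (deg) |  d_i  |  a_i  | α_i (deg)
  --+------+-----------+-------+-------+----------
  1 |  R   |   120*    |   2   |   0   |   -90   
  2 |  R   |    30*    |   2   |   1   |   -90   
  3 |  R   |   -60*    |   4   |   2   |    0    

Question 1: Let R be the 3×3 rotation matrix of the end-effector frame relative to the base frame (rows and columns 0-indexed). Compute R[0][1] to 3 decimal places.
0.058

End-effector y-axis (col 1 of R) = (0.0580,0.8995,-0.4330)
R[0][1] = 0.0580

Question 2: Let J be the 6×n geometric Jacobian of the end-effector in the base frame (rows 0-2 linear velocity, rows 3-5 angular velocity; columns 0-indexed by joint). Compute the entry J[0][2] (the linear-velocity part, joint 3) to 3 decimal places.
0.116

axis z_2 = (0.2500,-0.4330,-0.8660); lever o_n−o_2 = (-0.9330,-1.8481,-3.9641)
cross product → J_v[:, 2] = (0.1160,1.7990,-0.8660)
J_ω[:, 2] = z_2
entry J[0][2] = 0.1160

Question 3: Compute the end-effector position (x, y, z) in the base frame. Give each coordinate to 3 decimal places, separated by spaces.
-3.098 -2.098 -2.464

after link 1: o_1 = (0.0000, 0.0000, 2.0000)
after link 2: o_2 = (-2.1651, -0.2500, 1.5000)
after link 3: o_3 = (-3.0981, -2.0981, -2.4641)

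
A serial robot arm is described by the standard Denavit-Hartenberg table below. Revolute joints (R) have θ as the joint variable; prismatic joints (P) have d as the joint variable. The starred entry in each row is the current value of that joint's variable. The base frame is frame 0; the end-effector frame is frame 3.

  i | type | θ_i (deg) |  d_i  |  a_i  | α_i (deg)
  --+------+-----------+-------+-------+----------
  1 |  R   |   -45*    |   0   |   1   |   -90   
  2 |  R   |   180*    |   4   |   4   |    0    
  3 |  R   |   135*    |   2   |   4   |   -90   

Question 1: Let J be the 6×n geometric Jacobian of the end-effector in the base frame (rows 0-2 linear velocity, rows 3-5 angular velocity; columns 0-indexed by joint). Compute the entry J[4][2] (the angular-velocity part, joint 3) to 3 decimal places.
axis z_2 = (0.7071,0.7071,0.0000); lever o_n−o_2 = (3.4142,-0.5858,2.8284)
cross product → J_v[:, 2] = (2.0000,-2.0000,-2.8284)
J_ω[:, 2] = z_2
entry J[4][2] = 0.7071

0.707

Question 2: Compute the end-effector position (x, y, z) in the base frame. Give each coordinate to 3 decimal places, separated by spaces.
4.121 4.364 2.828

after link 1: o_1 = (0.7071, -0.7071, 0.0000)
after link 2: o_2 = (0.7071, 4.9497, -0.0000)
after link 3: o_3 = (4.1213, 4.3640, 2.8284)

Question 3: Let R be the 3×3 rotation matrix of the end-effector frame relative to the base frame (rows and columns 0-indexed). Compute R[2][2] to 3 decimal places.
End-effector z-axis (col 2 of R) = (0.5000,-0.5000,-0.7071)
R[2][2] = -0.7071

-0.707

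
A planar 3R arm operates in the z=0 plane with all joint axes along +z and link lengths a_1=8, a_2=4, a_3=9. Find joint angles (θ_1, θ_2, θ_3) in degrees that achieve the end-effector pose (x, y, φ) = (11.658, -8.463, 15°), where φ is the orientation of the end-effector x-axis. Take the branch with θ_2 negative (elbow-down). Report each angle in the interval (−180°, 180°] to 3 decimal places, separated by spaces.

wrist centre = target − a_3·(cos φ, sin φ) = (2.9647, -10.7924)
cos θ_2 = (125.2645−8²−4²)/(2·8·4) = 0.7073; θ_2 = -44.9877° (elbow-down)
β = atan2(-10.7924,2.9647) = -74.6397°; ψ = atan2(-2.8278,10.8290) = -14.6350°
θ_1 = β − ψ = -60.0047°
θ_3 = φ − θ_1 − θ_2 = 119.9924° (wrapped to (-180°,180°])

-60.005 -44.988 119.992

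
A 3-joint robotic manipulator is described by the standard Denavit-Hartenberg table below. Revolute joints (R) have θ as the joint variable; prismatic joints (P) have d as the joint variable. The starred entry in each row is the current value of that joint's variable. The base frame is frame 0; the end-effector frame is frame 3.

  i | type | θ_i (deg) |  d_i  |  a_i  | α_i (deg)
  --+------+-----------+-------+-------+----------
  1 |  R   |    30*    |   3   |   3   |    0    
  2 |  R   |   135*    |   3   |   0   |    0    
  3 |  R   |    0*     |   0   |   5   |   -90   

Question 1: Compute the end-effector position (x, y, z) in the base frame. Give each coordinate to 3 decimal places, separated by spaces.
-2.232 2.794 6.000

after link 1: o_1 = (2.5981, 1.5000, 3.0000)
after link 2: o_2 = (2.5981, 1.5000, 6.0000)
after link 3: o_3 = (-2.2316, 2.7941, 6.0000)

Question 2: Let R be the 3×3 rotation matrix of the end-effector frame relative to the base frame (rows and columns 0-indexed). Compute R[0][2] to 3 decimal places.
-0.259

End-effector z-axis (col 2 of R) = (-0.2588,-0.9659,0.0000)
R[0][2] = -0.2588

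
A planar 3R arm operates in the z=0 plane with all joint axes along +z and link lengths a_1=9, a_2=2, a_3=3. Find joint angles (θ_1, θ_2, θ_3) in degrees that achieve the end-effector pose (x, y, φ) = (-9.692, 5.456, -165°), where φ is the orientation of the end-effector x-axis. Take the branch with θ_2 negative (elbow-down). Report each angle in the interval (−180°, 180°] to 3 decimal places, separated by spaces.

wrist centre = target − a_3·(cos φ, sin φ) = (-6.7942, 6.2325)
cos θ_2 = (85.0050−9²−2²)/(2·9·2) = 0.0001; θ_2 = -89.9921° (elbow-down)
β = atan2(6.2325,-6.7942) = 137.4693°; ψ = atan2(-2.0000,9.0003) = -12.5284°
θ_1 = β − ψ = 149.9977°
θ_3 = φ − θ_1 − θ_2 = 134.9943° (wrapped to (-180°,180°])

149.998 -89.992 134.994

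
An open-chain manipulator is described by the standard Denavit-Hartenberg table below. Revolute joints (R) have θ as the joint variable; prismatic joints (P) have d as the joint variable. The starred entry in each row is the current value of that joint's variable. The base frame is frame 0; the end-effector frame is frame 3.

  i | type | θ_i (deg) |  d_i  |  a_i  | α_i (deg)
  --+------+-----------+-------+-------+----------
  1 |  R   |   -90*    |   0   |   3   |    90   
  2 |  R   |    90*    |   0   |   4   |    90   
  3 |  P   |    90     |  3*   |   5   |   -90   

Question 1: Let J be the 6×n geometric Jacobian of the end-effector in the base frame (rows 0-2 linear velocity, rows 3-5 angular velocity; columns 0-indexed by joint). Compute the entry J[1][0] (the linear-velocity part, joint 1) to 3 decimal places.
axis z_0 = ẑ; lever o_n−o_0 = (-5.0000,-6.0000,4.0000)
cross product → J_v[:, 0] = (6.0000,-5.0000,0.0000)
J_ω[:, 0] = z_0
entry J[1][0] = -5.0000

-5.000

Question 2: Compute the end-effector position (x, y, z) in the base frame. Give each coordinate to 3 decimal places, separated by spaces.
after link 1: o_1 = (0.0000, -3.0000, 0.0000)
after link 2: o_2 = (0.0000, -3.0000, 4.0000)
after link 3: o_3 = (-5.0000, -6.0000, 4.0000)

-5.000 -6.000 4.000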